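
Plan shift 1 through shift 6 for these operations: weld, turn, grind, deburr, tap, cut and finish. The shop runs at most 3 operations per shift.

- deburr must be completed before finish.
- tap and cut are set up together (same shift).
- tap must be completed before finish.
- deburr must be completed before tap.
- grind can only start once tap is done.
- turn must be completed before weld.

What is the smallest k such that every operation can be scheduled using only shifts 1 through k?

The precedence chain requires at least 3 distinct shifts.
With at most 3 per shift and 7 operations, at least 3 shifts are needed.
3 works (last occupied shift: shift 3): for example deburr=shift 1, cut=shift 2, turn=shift 1, grind=shift 3, tap=shift 2, weld=shift 2, finish=shift 3.

3 shifts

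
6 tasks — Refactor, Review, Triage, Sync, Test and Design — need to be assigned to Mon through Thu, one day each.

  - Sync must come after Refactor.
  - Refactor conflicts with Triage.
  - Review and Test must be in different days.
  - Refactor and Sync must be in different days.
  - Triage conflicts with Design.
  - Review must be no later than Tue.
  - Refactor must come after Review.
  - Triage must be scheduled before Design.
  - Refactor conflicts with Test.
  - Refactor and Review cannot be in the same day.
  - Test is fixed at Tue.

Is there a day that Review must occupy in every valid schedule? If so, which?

Review's window is Mon–Tue.
Test is fixed at Tue, and Review can't share a day with Test.
So Review must be Mon.

Mon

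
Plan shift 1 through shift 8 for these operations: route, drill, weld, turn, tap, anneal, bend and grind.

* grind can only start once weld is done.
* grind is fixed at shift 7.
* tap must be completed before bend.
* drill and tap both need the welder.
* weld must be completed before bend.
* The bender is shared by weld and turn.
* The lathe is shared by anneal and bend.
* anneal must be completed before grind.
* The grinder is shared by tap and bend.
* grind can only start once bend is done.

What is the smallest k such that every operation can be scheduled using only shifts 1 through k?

7

The precedence chain requires at least 3 distinct shifts.
grind can't be placed before shift 7, so the schedule must run through at least shift 7.
7 works (last occupied shift: shift 7): for example anneal=shift 1; grind=shift 7; route=shift 1; drill=shift 2; bend=shift 2; turn=shift 2; weld=shift 1; tap=shift 1.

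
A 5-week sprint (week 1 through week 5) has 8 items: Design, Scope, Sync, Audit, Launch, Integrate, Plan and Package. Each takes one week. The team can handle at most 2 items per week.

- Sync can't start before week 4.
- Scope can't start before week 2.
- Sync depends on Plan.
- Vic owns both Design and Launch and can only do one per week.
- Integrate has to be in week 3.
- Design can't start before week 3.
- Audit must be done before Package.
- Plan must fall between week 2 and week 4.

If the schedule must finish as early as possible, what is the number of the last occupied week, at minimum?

week 4

The precedence chain requires at least 2 distinct weeks.
With at most 2 per week and 8 tasks, at least 4 weeks are needed.
Sync can't be placed before week 4, so the schedule must run through at least week 4.
4 works (last occupied week: week 4): for example Audit -> week 1, Sync -> week 4, Scope -> week 2, Launch -> week 1, Package -> week 4, Plan -> week 2, Design -> week 3, Integrate -> week 3.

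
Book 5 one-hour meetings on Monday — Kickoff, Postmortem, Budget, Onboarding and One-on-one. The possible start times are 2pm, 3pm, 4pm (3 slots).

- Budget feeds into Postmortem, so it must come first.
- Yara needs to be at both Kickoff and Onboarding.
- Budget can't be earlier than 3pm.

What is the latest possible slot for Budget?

3pm

Budget is available from 3pm; downstream work caps Budget at 3pm.
Budget at 3pm is achievable: Kickoff in 2pm; Postmortem in 4pm; One-on-one in 2pm; Onboarding in 3pm; Budget in 3pm.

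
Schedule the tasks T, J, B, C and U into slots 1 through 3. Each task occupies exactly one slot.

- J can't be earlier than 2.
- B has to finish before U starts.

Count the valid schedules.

Splitting on T: it can be 1 (18), 2 (18), 3 (18). Listing each branch's schedules as (J, B, C, U):
T=1: (2,1,1,2) (2,1,1,3) (2,1,2,2) (2,1,2,3) (2,1,3,2) (2,1,3,3) (2,2,1,3) (2,2,2,3) (2,2,3,3) (3,1,1,2) (3,1,1,3) (3,1,2,2) (3,1,2,3) (3,1,3,2) (3,1,3,3) (3,2,1,3) (3,2,2,3) (3,2,3,3) — 18.
T=2: (2,1,1,2) (2,1,1,3) (2,1,2,2) (2,1,2,3) (2,1,3,2) (2,1,3,3) (2,2,1,3) (2,2,2,3) (2,2,3,3) (3,1,1,2) (3,1,1,3) (3,1,2,2) (3,1,2,3) (3,1,3,2) (3,1,3,3) (3,2,1,3) (3,2,2,3) (3,2,3,3) — 18.
T=3: (2,1,1,2) (2,1,1,3) (2,1,2,2) (2,1,2,3) (2,1,3,2) (2,1,3,3) (2,2,1,3) (2,2,2,3) (2,2,3,3) (3,1,1,2) (3,1,1,3) (3,1,2,2) (3,1,2,3) (3,1,3,2) (3,1,3,3) (3,2,1,3) (3,2,2,3) (3,2,3,3) — 18.
Summing: 18 + 18 + 18 = 54.

54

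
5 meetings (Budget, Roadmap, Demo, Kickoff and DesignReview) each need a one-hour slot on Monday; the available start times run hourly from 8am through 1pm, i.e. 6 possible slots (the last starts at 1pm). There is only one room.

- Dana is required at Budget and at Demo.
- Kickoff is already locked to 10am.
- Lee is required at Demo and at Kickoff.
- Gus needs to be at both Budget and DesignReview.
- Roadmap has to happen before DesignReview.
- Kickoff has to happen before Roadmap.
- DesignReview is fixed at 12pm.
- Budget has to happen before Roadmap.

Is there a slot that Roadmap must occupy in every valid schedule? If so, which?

Kickoff is fixed at 10am and must come before Roadmap, so Roadmap is at least 11am.
DesignReview is fixed at 12pm and must come after Roadmap, so Roadmap is at most 11am.
So Roadmap must be 11am.

11am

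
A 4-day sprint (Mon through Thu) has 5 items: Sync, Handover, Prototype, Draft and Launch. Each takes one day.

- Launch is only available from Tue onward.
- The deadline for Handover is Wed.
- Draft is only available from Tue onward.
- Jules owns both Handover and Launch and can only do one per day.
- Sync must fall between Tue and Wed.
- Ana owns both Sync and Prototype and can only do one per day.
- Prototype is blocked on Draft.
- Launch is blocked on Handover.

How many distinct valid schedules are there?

30

Splitting on Sync: it can be Tue (18), Wed (12). Listing each branch's schedules as (Handover, Prototype, Draft, Launch):
Sync=Tue: (Mon,Wed,Tue,Tue) (Mon,Wed,Tue,Wed) (Mon,Wed,Tue,Thu) (Mon,Thu,Tue,Tue) (Mon,Thu,Tue,Wed) (Mon,Thu,Tue,Thu) (Mon,Thu,Wed,Tue) (Mon,Thu,Wed,Wed) (Mon,Thu,Wed,Thu) (Tue,Wed,Tue,Wed) (Tue,Wed,Tue,Thu) (Tue,Thu,Tue,Wed) (Tue,Thu,Tue,Thu) (Tue,Thu,Wed,Wed) (Tue,Thu,Wed,Thu) (Wed,Wed,Tue,Thu) (Wed,Thu,Tue,Thu) (Wed,Thu,Wed,Thu) — 18.
Sync=Wed: (Mon,Thu,Tue,Tue) (Mon,Thu,Tue,Wed) (Mon,Thu,Tue,Thu) (Mon,Thu,Wed,Tue) (Mon,Thu,Wed,Wed) (Mon,Thu,Wed,Thu) (Tue,Thu,Tue,Wed) (Tue,Thu,Tue,Thu) (Tue,Thu,Wed,Wed) (Tue,Thu,Wed,Thu) (Wed,Thu,Tue,Thu) (Wed,Thu,Wed,Thu) — 12.
Summing: 18 + 12 = 30.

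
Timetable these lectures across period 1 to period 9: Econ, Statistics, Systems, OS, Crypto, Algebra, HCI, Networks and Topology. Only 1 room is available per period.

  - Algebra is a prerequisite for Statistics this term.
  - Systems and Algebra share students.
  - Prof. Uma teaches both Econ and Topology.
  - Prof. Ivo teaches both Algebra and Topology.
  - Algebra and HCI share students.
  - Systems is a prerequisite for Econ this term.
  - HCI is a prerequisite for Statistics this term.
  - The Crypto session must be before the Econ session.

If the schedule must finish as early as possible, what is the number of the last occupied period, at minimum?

The precedence chain requires at least 2 distinct periods.
With at most 1 per period and 9 lectures, at least 9 periods are needed.
9 works (last occupied period: period 9): for example Systems in period 1; Networks in period 8; HCI in period 5; Econ in period 3; OS in period 7; Crypto in period 2; Topology in period 9; Algebra in period 4; Statistics in period 6.

period 9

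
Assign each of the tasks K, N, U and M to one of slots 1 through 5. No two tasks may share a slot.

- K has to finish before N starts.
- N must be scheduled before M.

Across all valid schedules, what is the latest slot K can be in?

3

Downstream work caps K at 3.
K at 3 is achievable: N in 4, K in 3, M in 5, U in 1.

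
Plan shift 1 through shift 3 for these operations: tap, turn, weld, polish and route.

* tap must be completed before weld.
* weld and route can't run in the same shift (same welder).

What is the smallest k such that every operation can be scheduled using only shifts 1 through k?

2

The precedence chain requires at least 2 distinct shifts.
2 works (last occupied shift: shift 2): for example route=shift 1; weld=shift 2; tap=shift 1; turn=shift 1; polish=shift 1.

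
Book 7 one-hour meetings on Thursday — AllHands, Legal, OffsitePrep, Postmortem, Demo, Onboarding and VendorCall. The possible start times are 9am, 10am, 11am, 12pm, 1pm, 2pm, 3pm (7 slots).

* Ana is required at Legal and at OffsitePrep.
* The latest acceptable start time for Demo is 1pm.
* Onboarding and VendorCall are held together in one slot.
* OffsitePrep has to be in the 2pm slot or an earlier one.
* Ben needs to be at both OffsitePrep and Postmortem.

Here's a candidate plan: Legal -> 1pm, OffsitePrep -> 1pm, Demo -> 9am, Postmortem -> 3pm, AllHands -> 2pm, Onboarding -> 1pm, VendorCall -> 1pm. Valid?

Onboarding and VendorCall are held together in one slot — holds.
OffsitePrep has to be in the 2pm slot or an earlier one — holds.
Ben needs to be at both OffsitePrep and Postmortem — holds.
The latest acceptable start time for Demo is 1pm — holds.
Ana is required at Legal and at OffsitePrep — violated.

Invalid. Ana is required at Legal and at OffsitePrep.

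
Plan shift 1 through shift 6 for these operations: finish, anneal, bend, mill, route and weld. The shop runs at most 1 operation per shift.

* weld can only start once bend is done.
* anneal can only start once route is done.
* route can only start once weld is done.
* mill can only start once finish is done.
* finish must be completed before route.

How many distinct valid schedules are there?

12

Splitting on finish: it can be shift 1 (5), shift 2 (4), shift 3 (3). Listing each branch's schedules as (anneal, bend, mill, route, weld) by shift number:
finish=shift 1: (5,2,6,4,3) (6,2,3,5,4) (6,2,4,5,3) (6,2,5,4,3) (6,3,2,5,4) — 5.
finish=shift 2: (5,1,6,4,3) (6,1,3,5,4) (6,1,4,5,3) (6,1,5,4,3) — 4.
finish=shift 3: (5,1,6,4,2) (6,1,4,5,2) (6,1,5,4,2) — 3.
Summing: 5 + 4 + 3 = 12.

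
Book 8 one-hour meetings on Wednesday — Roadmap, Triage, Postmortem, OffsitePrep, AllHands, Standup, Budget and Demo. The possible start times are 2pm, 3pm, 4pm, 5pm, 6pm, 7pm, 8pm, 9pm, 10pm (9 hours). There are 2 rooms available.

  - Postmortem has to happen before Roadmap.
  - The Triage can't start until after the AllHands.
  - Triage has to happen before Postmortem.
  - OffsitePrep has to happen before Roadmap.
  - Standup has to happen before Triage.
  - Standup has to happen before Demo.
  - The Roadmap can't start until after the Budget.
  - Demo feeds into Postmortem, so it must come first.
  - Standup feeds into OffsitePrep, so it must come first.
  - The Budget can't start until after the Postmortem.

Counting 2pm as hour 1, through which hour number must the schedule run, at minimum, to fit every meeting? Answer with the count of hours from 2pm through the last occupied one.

5

The precedence chain requires at least 5 distinct hours.
With at most 2 per hour and 8 meetings, at least 4 hours are needed.
5 works (last occupied hour: 6pm): for example AllHands=2pm; Triage=3pm; OffsitePrep=4pm; Postmortem=4pm; Roadmap=6pm; Demo=3pm; Standup=2pm; Budget=5pm.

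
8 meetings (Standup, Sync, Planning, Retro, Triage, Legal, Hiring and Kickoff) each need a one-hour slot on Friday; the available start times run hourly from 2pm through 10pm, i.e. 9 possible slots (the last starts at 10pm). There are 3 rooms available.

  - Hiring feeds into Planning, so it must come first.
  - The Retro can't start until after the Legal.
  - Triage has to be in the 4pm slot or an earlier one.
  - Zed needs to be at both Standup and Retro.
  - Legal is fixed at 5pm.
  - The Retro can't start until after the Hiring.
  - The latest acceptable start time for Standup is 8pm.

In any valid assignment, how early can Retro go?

Precedence pushes Retro to at least 6pm.
Retro at 6pm is achievable: Triage=2pm; Standup=2pm; Hiring=2pm; Retro=6pm; Legal=5pm; Kickoff=3pm; Planning=3pm; Sync=3pm.

6pm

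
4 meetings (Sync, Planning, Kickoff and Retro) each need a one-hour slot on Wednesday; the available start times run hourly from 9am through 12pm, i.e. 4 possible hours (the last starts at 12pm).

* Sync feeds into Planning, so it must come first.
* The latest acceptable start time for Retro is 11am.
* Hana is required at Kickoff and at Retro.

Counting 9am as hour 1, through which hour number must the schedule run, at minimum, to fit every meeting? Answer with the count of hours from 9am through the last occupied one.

2 hours

The precedence chain requires at least 2 distinct hours.
2 works (last occupied hour: 10am): for example Retro -> 10am; Sync -> 9am; Kickoff -> 9am; Planning -> 10am.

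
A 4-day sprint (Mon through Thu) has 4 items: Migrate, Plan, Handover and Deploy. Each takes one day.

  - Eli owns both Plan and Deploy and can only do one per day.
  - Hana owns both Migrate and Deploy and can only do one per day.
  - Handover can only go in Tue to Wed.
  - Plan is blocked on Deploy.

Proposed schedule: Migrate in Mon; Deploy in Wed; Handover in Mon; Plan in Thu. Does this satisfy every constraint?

No. Handover can only go in Tue to Wed is not satisfied.

Plan is blocked on Deploy — holds.
Hana owns both Migrate and Deploy and can only do one per day — holds.
Handover can only go in Tue to Wed — violated.
Eli owns both Plan and Deploy and can only do one per day — holds.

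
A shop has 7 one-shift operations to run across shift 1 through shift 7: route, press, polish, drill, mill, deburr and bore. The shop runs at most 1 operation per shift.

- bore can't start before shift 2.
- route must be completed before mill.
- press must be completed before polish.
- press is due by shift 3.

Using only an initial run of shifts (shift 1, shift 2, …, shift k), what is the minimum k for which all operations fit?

The precedence chain requires at least 2 distinct shifts.
With at most 1 per shift and 7 operations, at least 7 shifts are needed.
7 works (last occupied shift: shift 7): for example route -> shift 3, mill -> shift 5, drill -> shift 6, deburr -> shift 7, polish -> shift 4, press -> shift 1, bore -> shift 2.

7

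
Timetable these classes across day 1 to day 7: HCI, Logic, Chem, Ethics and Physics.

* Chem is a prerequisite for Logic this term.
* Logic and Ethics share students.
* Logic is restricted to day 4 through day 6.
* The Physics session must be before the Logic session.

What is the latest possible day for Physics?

Downstream work caps Physics at day 5.
Physics at day 5 is achievable: Ethics in day 1; Logic in day 6; HCI in day 1; Chem in day 1; Physics in day 5.

day 5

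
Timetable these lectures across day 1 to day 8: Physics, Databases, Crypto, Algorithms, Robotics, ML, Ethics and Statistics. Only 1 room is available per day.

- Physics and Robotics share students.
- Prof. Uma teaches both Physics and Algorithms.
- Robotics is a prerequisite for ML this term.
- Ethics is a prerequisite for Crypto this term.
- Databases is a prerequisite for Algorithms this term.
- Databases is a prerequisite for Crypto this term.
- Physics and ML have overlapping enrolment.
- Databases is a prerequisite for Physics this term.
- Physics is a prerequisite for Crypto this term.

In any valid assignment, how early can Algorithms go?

day 2

Precedence pushes Algorithms to at least day 2.
Algorithms at day 2 is achievable: Statistics=day 8, Ethics=day 4, Databases=day 1, Physics=day 3, Algorithms=day 2, Robotics=day 6, ML=day 7, Crypto=day 5.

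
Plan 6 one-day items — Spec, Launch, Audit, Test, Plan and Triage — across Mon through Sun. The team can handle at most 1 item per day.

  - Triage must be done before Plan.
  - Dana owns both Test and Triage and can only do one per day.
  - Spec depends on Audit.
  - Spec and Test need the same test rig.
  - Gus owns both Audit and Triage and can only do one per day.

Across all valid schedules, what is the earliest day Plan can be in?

Tue

Precedence pushes Plan to at least Tue.
Plan at Tue is achievable: Test -> Sat; Audit -> Wed; Triage -> Mon; Spec -> Thu; Plan -> Tue; Launch -> Fri.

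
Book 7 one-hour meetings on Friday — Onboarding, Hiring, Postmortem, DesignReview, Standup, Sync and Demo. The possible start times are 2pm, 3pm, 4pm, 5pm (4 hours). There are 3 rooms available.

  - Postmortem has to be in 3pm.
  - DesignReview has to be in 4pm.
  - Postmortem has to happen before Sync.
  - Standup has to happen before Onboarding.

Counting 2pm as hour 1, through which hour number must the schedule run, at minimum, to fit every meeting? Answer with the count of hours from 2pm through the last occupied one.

3

The precedence chain requires at least 2 distinct hours.
With at most 3 per hour and 7 meetings, at least 3 hours are needed.
DesignReview can't be placed before 4pm — that is hour 3 counting from 2pm — so the schedule must run through at least 3 hours.
3 works (last occupied hour: 4pm): for example Postmortem -> 3pm, Standup -> 2pm, Hiring -> 2pm, DesignReview -> 4pm, Demo -> 2pm, Onboarding -> 3pm, Sync -> 4pm.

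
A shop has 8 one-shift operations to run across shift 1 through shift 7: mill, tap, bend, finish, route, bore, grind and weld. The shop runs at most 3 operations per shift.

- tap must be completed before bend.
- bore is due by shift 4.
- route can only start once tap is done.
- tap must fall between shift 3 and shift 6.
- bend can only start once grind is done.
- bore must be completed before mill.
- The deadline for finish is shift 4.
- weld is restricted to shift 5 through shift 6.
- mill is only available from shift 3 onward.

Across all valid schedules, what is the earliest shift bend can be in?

Precedence pushes bend to at least shift 4.
bend at shift 4 is achievable: tap=shift 3, weld=shift 5, mill=shift 3, bore=shift 1, bend=shift 4, route=shift 4, grind=shift 1, finish=shift 1.

shift 4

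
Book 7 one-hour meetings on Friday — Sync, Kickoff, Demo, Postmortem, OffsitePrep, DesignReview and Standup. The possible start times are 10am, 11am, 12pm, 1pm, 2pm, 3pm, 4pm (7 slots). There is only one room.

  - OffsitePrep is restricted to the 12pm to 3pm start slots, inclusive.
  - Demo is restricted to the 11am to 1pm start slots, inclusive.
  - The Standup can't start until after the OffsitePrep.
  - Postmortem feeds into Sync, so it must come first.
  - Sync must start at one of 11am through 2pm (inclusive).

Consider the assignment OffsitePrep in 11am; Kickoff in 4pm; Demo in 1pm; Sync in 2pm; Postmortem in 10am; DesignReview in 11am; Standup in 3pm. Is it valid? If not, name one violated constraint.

OffsitePrep is restricted to the 12pm to 3pm start slots, inclusive — violated.
Demo is restricted to the 11am to 1pm start slots, inclusive — holds.
Postmortem feeds into Sync, so it must come first — holds.
There is only one room — violated.
The Standup can't start until after the OffsitePrep — holds.
Sync must start at one of 11am through 2pm (inclusive) — holds.

No. OffsitePrep is restricted to the 12pm to 3pm start slots, inclusive is not satisfied.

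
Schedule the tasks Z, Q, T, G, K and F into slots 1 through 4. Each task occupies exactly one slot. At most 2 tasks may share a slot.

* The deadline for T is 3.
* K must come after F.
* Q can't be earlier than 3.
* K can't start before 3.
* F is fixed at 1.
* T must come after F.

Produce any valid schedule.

Q=3; Z=1; F=1; T=2; G=2; K=3

Checking: F(1) before K(3); F(1) before T(2); F=1 in [1,1]; T=2 in [1,3]; Q=3 in [3,4]; K=3 in [3,4]; max 2 per slot (cap 2).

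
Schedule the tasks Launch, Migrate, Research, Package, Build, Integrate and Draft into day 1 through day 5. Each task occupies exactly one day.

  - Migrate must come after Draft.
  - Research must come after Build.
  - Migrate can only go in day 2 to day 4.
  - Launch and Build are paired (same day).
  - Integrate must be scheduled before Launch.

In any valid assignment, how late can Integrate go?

day 3

Downstream work caps Integrate at day 3.
Integrate at day 3 is achievable: Build in day 4; Migrate in day 2; Integrate in day 3; Launch in day 4; Package in day 1; Research in day 5; Draft in day 1.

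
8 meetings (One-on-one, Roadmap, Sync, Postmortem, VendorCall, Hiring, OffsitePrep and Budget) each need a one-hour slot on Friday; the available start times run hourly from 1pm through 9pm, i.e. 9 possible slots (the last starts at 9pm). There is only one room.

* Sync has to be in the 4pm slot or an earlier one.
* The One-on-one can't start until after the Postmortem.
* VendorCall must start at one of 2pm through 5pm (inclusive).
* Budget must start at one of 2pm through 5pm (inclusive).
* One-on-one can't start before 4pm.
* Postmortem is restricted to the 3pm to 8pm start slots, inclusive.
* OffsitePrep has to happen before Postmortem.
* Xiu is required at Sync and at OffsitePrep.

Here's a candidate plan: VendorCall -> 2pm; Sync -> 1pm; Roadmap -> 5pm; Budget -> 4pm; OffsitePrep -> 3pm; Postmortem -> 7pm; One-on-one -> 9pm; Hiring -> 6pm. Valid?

The One-on-one can't start until after the Postmortem — holds.
Budget must start at one of 2pm through 5pm (inclusive) — holds.
There is only one room — holds.
VendorCall must start at one of 2pm through 5pm (inclusive) — holds.
Postmortem is restricted to the 3pm to 8pm start slots, inclusive — holds.
One-on-one can't start before 4pm — holds.
OffsitePrep has to happen before Postmortem — holds.
Xiu is required at Sync and at OffsitePrep — holds.
Sync has to be in the 4pm slot or an earlier one — holds.

Yes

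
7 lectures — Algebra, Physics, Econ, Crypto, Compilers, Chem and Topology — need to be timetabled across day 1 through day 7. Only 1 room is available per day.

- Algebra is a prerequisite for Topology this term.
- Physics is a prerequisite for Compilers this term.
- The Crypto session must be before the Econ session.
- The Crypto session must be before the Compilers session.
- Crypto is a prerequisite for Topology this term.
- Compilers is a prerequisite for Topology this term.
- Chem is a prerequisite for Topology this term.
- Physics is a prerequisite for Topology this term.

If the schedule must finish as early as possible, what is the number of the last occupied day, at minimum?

day 7

The precedence chain requires at least 3 distinct days.
With at most 1 per day and 7 lectures, at least 7 days are needed.
7 works (last occupied day: day 7): for example Compilers in day 3, Chem in day 5, Econ in day 7, Algebra in day 4, Physics in day 2, Topology in day 6, Crypto in day 1.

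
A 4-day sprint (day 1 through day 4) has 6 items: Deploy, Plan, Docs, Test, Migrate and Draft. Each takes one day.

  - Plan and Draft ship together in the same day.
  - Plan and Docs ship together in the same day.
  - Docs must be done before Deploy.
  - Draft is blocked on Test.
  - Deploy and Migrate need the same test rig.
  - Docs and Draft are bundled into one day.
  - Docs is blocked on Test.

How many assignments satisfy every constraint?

12

Splitting on Deploy: it can be day 3 (3), day 4 (9). Listing each branch's schedules as (Plan, Docs, Test, Migrate, Draft) by day number:
Deploy=day 3: (2,2,1,1,2) (2,2,1,2,2) (2,2,1,4,2) — 3.
Deploy=day 4: (2,2,1,1,2) (2,2,1,2,2) (2,2,1,3,2) (3,3,1,1,3) (3,3,1,2,3) (3,3,1,3,3) (3,3,2,1,3) (3,3,2,2,3) (3,3,2,3,3) — 9.
Summing: 3 + 9 = 12.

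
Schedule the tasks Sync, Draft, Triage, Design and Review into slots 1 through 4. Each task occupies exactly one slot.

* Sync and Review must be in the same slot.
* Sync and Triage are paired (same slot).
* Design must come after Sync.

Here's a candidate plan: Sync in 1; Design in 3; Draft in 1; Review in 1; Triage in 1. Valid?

Yes

Sync and Review must be in the same slot — holds.
Design must come after Sync — holds.
Sync and Triage are paired (same slot) — holds.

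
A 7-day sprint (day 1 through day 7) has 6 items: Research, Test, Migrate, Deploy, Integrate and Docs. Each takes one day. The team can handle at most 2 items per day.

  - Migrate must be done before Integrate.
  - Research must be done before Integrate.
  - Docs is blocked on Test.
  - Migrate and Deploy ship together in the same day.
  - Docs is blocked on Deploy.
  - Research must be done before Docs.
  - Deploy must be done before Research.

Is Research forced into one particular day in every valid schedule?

No

Research can be day 2 (e.g. Docs -> day 3; Integrate -> day 3; Research -> day 2; Deploy -> day 1; Migrate -> day 1; Test -> day 2) or day 3 (e.g. Deploy=day 1; Research=day 3; Test=day 2; Migrate=day 1; Integrate=day 4; Docs=day 4).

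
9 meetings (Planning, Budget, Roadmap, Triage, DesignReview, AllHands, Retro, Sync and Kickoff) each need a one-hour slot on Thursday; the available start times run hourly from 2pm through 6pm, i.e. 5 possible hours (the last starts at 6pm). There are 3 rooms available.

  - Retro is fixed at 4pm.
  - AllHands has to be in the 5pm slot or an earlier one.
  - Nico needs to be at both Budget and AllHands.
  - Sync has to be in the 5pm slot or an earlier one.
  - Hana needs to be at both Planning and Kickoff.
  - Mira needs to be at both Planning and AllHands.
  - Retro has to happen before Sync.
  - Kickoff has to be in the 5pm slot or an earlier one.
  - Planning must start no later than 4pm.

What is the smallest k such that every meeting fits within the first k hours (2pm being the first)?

4 hours

The precedence chain requires at least 2 distinct hours.
With at most 3 per hour and 9 meetings, at least 3 hours are needed.
Propagating the time windows through the other constraints, Sync can't land before 5pm — that is hour 4 counting from 2pm — so the schedule must run through at least 4 hours.
4 works (last occupied hour: 5pm): for example Budget=2pm; Triage=3pm; Roadmap=2pm; Sync=5pm; Kickoff=4pm; Planning=2pm; DesignReview=3pm; Retro=4pm; AllHands=3pm.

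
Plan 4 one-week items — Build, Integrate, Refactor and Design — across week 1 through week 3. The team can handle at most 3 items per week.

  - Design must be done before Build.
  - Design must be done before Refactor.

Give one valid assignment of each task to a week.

Integrate=week 1; Design=week 1; Refactor=week 2; Build=week 2

Checking: Design(week 1) before Refactor(week 2); Design(week 1) before Build(week 2); max 2 per week (cap 3).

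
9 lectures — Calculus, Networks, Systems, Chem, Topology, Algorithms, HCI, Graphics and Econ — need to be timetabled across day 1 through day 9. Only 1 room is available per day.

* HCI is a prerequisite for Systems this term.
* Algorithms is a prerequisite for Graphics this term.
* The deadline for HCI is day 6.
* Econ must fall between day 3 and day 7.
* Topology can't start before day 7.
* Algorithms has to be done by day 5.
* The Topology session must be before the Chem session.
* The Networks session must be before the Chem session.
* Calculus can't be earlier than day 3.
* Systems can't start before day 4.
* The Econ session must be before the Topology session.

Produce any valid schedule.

HCI in day 2; Algorithms in day 1; Chem in day 8; Econ in day 3; Systems in day 4; Topology in day 7; Calculus in day 5; Networks in day 6; Graphics in day 9

Checking: Econ(day 3) before Topology(day 7); Networks(day 6) before Chem(day 8); Topology(day 7) before Chem(day 8); Algorithms(day 1) before Graphics(day 9); HCI(day 2) before Systems(day 4); Calculus=day 5 in [day 3,day 9]; Systems=day 4 in [day 4,day 9]; Econ=day 3 in [day 3,day 7]; Topology=day 7 in [day 7,day 9]; HCI=day 2 in [day 1,day 6]; Algorithms=day 1 in [day 1,day 5]; max 1 per day (cap 1).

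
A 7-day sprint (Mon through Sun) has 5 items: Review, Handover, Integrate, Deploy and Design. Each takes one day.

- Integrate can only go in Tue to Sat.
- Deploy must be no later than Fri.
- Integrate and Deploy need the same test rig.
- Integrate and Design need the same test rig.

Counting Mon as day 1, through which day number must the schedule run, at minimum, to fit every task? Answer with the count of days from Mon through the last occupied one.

Integrate can't be placed before Tue — that is day 2 counting from Mon — so the schedule must run through at least 2 days.
2 works (last occupied day: Tue): for example Handover -> Mon; Integrate -> Tue; Review -> Mon; Deploy -> Mon; Design -> Mon.

2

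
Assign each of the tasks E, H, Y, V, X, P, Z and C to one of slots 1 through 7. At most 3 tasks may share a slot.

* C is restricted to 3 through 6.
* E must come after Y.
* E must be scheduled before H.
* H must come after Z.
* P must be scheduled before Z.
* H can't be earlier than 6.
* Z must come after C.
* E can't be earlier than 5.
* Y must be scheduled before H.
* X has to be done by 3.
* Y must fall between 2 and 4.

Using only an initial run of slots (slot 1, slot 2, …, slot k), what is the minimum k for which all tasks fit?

6

The precedence chain requires at least 3 distinct slots.
With at most 3 per slot and 8 tasks, at least 3 slots are needed.
H can't be placed before 6, so the schedule must run through at least slot 6.
6 works (last occupied slot: 6): for example P in 1; H in 6; Y in 2; C in 3; E in 5; X in 1; Z in 4; V in 1.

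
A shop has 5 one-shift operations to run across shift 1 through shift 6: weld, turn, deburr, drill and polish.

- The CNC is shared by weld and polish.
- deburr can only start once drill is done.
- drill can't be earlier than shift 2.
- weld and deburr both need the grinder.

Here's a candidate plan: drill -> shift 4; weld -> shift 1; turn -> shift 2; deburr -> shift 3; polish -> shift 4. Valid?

drill can't be earlier than shift 2 — holds.
deburr can only start once drill is done — violated.
weld and deburr both need the grinder — holds.
The CNC is shared by weld and polish — holds.

Invalid. deburr can only start once drill is done.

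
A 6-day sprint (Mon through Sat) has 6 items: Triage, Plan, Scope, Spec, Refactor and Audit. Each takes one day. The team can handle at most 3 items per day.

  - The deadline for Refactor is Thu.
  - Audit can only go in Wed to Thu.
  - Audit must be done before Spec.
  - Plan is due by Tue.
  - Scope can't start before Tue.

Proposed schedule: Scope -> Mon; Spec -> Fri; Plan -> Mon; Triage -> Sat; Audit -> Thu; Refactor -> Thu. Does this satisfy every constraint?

Audit must be done before Spec — holds.
Audit can only go in Wed to Thu — holds.
Scope can't start before Tue — violated.
Plan is due by Tue — holds.
The deadline for Refactor is Thu — holds.
The team can handle at most 3 items per day — holds.

No. Scope can't start before Tue is not satisfied.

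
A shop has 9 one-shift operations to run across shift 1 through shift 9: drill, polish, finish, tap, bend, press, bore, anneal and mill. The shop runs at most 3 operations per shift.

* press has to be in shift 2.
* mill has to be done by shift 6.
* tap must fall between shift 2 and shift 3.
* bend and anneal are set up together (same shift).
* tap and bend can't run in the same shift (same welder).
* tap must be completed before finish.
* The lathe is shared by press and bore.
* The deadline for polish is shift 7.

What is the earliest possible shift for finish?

shift 3

Precedence pushes finish to at least shift 3.
finish at shift 3 is achievable: mill -> shift 1; press -> shift 2; finish -> shift 3; drill -> shift 1; bore -> shift 4; tap -> shift 2; bend -> shift 3; anneal -> shift 3; polish -> shift 1.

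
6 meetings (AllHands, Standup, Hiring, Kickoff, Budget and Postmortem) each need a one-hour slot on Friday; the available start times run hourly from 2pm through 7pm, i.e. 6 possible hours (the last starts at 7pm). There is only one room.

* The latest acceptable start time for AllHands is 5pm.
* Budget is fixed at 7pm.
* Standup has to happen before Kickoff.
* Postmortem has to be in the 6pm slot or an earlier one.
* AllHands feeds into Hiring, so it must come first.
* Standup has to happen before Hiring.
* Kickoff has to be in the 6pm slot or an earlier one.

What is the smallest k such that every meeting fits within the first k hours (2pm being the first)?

6 hours

The precedence chain requires at least 2 distinct hours.
With at most 1 per hour and 6 meetings, at least 6 hours are needed.
Budget can't be placed before 7pm — that is hour 6 counting from 2pm — so the schedule must run through at least 6 hours.
6 works (last occupied hour: 7pm): for example Budget in 7pm; Standup in 3pm; Postmortem in 5pm; Kickoff in 4pm; AllHands in 2pm; Hiring in 6pm.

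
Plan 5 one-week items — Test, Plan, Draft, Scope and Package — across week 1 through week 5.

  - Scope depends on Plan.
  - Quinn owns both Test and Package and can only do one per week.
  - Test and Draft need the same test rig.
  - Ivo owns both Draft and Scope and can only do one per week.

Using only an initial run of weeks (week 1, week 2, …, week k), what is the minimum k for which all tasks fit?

2

The precedence chain requires at least 2 distinct weeks.
2 works (last occupied week: week 2): for example Package in week 1, Scope in week 2, Test in week 2, Draft in week 1, Plan in week 1.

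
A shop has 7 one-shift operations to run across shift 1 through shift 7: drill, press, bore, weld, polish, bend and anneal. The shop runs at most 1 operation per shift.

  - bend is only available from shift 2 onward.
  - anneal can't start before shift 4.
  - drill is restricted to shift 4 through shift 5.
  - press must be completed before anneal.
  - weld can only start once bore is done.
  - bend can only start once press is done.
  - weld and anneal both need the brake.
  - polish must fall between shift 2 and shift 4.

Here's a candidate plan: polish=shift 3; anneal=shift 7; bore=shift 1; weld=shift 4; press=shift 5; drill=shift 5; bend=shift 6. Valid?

drill is restricted to shift 4 through shift 5 — holds.
anneal can't start before shift 4 — holds.
The shop runs at most 1 operation per shift — violated.
weld and anneal both need the brake — holds.
weld can only start once bore is done — holds.
bend can only start once press is done — holds.
bend is only available from shift 2 onward — holds.
polish must fall between shift 2 and shift 4 — holds.
press must be completed before anneal — holds.

No — it violates: The shop runs at most 1 operation per shift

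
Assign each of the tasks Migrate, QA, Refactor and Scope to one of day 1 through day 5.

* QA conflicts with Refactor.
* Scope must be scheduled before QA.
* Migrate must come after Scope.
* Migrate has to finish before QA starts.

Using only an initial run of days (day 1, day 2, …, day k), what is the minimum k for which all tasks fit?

The precedence chain requires at least 3 distinct days.
3 works (last occupied day: day 3): for example Scope -> day 1, Refactor -> day 1, QA -> day 3, Migrate -> day 2.

3 days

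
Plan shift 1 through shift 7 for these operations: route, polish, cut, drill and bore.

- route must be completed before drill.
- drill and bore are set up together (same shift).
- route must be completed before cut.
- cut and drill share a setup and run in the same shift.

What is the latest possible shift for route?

shift 6

Downstream work caps route at shift 6.
route at shift 6 is achievable: drill=shift 7, cut=shift 7, route=shift 6, bore=shift 7, polish=shift 1.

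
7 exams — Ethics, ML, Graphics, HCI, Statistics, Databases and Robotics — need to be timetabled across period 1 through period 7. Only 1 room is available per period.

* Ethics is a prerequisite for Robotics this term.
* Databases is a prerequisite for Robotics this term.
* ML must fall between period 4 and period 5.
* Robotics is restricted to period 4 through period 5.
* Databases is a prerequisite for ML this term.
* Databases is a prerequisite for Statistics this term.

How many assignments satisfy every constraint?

Splitting on Ethics: it can be period 1 (20), period 2 (20), period 3 (20). Listing each branch's schedules as (ML, Graphics, HCI, Statistics, Databases, Robotics) by period number:
Ethics=period 1: (4,2,6,7,3,5) (4,2,7,6,3,5) (4,3,6,7,2,5) (4,3,7,6,2,5) (4,6,2,7,3,5) (4,6,3,7,2,5) (4,6,7,3,2,5) (4,7,2,6,3,5) (4,7,3,6,2,5) (4,7,6,3,2,5) (5,2,6,7,3,4) (5,2,7,6,3,4) (5,3,6,7,2,4) (5,3,7,6,2,4) (5,6,2,7,3,4) (5,6,3,7,2,4) (5,6,7,3,2,4) (5,7,2,6,3,4) (5,7,3,6,2,4) (5,7,6,3,2,4) — 20.
Ethics=period 2: (4,1,6,7,3,5) (4,1,7,6,3,5) (4,3,6,7,1,5) (4,3,7,6,1,5) (4,6,1,7,3,5) (4,6,3,7,1,5) (4,6,7,3,1,5) (4,7,1,6,3,5) (4,7,3,6,1,5) (4,7,6,3,1,5) (5,1,6,7,3,4) (5,1,7,6,3,4) (5,3,6,7,1,4) (5,3,7,6,1,4) (5,6,1,7,3,4) (5,6,3,7,1,4) (5,6,7,3,1,4) (5,7,1,6,3,4) (5,7,3,6,1,4) (5,7,6,3,1,4) — 20.
Ethics=period 3: (4,1,6,7,2,5) (4,1,7,6,2,5) (4,2,6,7,1,5) (4,2,7,6,1,5) (4,6,1,7,2,5) (4,6,2,7,1,5) (4,6,7,2,1,5) (4,7,1,6,2,5) (4,7,2,6,1,5) (4,7,6,2,1,5) (5,1,6,7,2,4) (5,1,7,6,2,4) (5,2,6,7,1,4) (5,2,7,6,1,4) (5,6,1,7,2,4) (5,6,2,7,1,4) (5,6,7,2,1,4) (5,7,1,6,2,4) (5,7,2,6,1,4) (5,7,6,2,1,4) — 20.
Summing: 20 + 20 + 20 = 60.

60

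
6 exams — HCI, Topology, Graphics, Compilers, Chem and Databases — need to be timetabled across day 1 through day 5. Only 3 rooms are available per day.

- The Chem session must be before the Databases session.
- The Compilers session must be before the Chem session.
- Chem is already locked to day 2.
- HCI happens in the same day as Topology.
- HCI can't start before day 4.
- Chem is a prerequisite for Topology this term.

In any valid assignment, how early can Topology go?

Topology must be in the same day as HCI, which can't be before day 4, so Topology is at least day 4.
Topology at day 4 is achievable: Compilers in day 1, HCI in day 4, Graphics in day 1, Databases in day 3, Topology in day 4, Chem in day 2.

day 4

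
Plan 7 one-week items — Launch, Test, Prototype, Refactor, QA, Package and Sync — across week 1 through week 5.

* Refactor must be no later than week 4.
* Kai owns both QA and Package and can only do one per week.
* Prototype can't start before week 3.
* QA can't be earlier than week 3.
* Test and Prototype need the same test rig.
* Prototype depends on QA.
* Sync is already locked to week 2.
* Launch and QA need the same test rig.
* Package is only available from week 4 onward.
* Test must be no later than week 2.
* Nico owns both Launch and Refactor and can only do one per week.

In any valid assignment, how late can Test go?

Test's own window allows nothing later than week 2.
Test at week 2 is achievable: Refactor -> week 1; Package -> week 4; Launch -> week 2; QA -> week 3; Test -> week 2; Prototype -> week 4; Sync -> week 2.

week 2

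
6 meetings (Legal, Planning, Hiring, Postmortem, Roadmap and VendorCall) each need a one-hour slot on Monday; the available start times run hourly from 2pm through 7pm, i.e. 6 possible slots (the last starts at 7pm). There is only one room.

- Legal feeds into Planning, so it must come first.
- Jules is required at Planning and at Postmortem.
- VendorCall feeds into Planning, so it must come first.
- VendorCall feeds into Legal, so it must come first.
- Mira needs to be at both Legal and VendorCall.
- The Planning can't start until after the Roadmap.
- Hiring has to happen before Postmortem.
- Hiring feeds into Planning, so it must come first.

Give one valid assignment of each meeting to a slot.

Planning in 6pm, Hiring in 4pm, Legal in 3pm, VendorCall in 2pm, Roadmap in 5pm, Postmortem in 7pm

Checking: Hiring(4pm) before Postmortem(7pm); VendorCall(2pm) before Planning(6pm); Roadmap(5pm) before Planning(6pm); Hiring(4pm) before Planning(6pm); Legal(3pm) before Planning(6pm); VendorCall(2pm) before Legal(3pm); Planning(6pm) != Postmortem(7pm); Legal(3pm) != VendorCall(2pm); max 1 per slot (cap 1).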